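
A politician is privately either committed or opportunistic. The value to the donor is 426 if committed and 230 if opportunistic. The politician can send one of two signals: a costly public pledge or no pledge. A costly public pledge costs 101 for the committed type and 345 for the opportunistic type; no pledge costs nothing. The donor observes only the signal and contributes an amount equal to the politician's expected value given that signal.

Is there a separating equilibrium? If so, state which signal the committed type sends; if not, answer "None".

Try committed → pledge, opportunistic → no pledge:
  If types separate, pledge earns payment 426 and no pledge earns 230.
  Committed: pledge gives 426 − 101 = 325; no pledge gives 230 − 0 = 230. No deviation. ✓
  Opportunistic: no pledge gives 230 − 0 = 230; pledge gives 426 − 345 = 81. No deviation. ✓
Both hold — the committed type sends pledge.

pledge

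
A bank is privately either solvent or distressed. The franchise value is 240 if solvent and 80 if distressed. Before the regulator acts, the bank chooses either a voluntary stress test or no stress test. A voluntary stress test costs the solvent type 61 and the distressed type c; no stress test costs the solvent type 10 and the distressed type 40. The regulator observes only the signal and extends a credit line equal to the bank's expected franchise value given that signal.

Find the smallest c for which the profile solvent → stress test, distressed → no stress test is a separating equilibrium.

200

Under separation: stress test → solvent (pays 240); no stress test → distressed (pays 80).
Solvent: 240 − 61 = 179 ≥ 80 − 10 = 70. Holds regardless of c. ✓
Distressed: 80 − 40 ≥ 240 − c, so c ≥ 240 − 40 = 200.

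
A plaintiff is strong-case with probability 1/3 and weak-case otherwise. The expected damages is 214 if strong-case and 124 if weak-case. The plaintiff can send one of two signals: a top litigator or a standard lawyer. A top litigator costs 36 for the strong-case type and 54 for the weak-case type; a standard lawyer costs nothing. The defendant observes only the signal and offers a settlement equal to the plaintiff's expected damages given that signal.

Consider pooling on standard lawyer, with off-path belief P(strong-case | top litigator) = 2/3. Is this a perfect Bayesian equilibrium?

Yes

At the pooled signal (standard lawyer) the defendant holds the prior 1/3 and pays 1/3·214 + 2/3·124 = 154. Off-path (top litigator) belief 2/3 gives 2/3·214 + 1/3·124 = 184.
Strong-case: standard lawyer gives 154 − 0 = 154; top litigator gives 184 − 36 = 148. Stays. ✓
Weak-case: standard lawyer gives 154 − 0 = 154; top litigator gives 184 − 54 = 130. Stays. ✓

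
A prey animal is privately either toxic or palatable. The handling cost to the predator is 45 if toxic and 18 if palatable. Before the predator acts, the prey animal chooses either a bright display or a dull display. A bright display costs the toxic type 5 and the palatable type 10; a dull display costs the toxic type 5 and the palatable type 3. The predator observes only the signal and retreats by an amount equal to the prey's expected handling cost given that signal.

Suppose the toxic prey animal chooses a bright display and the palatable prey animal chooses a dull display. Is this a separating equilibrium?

No

If types separate, bright display earns payment 45 and dull display earns 18.
Toxic: bright display gives 45 − 5 = 40; dull display gives 18 − 5 = 13. No deviation. ✓
Palatable: dull display gives 18 − 3 = 15; bright display gives 45 − 10 = 35. Would deviate. ✗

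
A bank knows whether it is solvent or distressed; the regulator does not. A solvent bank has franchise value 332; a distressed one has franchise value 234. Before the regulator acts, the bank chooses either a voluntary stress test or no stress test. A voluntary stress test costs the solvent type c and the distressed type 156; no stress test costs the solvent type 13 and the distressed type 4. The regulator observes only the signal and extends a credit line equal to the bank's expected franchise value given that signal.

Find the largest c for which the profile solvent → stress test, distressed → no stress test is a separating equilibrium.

Under separation: stress test → solvent (pays 332); no stress test → distressed (pays 234).
Distressed: 234 − 4 = 230 ≥ 332 − 156 = 176. Holds regardless of c. ✓
Solvent: 332 − c ≥ 234 − 13, so c ≤ 332 − 221 = 111.

111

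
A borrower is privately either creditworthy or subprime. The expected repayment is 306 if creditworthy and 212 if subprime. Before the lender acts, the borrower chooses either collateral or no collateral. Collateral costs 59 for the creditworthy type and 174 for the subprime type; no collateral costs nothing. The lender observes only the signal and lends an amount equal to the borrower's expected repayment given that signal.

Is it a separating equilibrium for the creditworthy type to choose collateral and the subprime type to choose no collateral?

If types separate, collateral earns payment 306 and no collateral earns 212.
Creditworthy: collateral gives 306 − 59 = 247; no collateral gives 212 − 0 = 212. No deviation. ✓
Subprime: no collateral gives 212 − 0 = 212; collateral gives 306 − 174 = 132. No deviation. ✓
Neither type gains from mimicking the other.

Yes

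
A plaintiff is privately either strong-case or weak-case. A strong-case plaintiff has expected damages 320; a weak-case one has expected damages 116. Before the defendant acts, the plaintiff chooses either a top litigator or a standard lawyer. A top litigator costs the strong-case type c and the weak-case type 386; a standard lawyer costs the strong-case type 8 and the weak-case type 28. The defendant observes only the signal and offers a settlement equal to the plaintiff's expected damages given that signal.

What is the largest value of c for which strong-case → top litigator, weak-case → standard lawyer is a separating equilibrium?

212

Under separation: top litigator → strong-case (pays 320); standard lawyer → weak-case (pays 116).
Weak-case: 116 − 28 = 88 ≥ 320 − 386 = -66. Holds regardless of c. ✓
Strong-case: 320 − c ≥ 116 − 8, so c ≤ 320 − 108 = 212.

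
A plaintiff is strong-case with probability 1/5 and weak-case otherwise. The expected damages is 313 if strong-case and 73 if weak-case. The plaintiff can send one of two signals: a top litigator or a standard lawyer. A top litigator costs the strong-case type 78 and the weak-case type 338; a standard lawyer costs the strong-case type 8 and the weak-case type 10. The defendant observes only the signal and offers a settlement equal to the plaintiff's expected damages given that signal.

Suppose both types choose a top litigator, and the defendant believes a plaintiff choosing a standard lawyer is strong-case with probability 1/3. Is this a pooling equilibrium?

At the pooled signal (top litigator) the defendant holds the prior 1/5 and pays 1/5·313 + 4/5·73 = 121. Off-path (standard lawyer) belief 1/3 gives 1/3·313 + 2/3·73 = 153.
Strong-case: top litigator gives 121 − 78 = 43; standard lawyer gives 153 − 8 = 145. Deviates. ✗
Weak-case: top litigator gives 121 − 338 = -217; standard lawyer gives 153 − 10 = 143. Deviates. ✗

No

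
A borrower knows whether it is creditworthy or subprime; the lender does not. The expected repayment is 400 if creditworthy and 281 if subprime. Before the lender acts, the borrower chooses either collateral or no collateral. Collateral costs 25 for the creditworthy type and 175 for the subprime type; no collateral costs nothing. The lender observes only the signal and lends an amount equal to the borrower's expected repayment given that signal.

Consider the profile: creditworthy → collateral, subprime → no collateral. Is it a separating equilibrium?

If types separate, collateral earns payment 400 and no collateral earns 281.
Creditworthy: collateral gives 400 − 25 = 375; no collateral gives 281 − 0 = 281. No deviation. ✓
Subprime: no collateral gives 281 − 0 = 281; collateral gives 400 − 175 = 225. No deviation. ✓
Neither type gains from mimicking the other.

Yes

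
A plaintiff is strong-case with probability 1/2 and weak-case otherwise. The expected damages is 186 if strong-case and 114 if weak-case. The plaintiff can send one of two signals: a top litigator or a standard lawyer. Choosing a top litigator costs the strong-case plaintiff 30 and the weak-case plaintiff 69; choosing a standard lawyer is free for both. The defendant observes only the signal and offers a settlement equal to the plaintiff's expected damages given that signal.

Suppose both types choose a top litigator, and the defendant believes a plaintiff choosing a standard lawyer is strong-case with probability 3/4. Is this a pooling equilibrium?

No

On the equilibrium path (top litigator) the defendant holds the prior 1/2 and pays 1/2·186 + 1/2·114 = 150. Off-path (standard lawyer) belief 3/4 gives 3/4·186 + 1/4·114 = 168.
Strong-case: top litigator gives 150 − 30 = 120; standard lawyer gives 168 − 0 = 168. Deviates. ✗
Weak-case: top litigator gives 150 − 69 = 81; standard lawyer gives 168 − 0 = 168. Deviates. ✗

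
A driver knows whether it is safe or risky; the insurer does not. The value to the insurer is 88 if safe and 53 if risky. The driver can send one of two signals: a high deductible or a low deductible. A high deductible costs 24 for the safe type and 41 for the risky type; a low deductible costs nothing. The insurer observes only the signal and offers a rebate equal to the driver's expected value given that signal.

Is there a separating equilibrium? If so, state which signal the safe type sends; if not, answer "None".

Try safe → high deductible, risky → low deductible:
  If types separate, high deductible earns payment 88 and low deductible earns 53.
  Safe: high deductible gives 88 − 24 = 64; low deductible gives 53 − 0 = 53. No deviation. ✓
  Risky: low deductible gives 53 − 0 = 53; high deductible gives 88 − 41 = 47. No deviation. ✓
Both hold — the safe type sends high deductible.

high deductible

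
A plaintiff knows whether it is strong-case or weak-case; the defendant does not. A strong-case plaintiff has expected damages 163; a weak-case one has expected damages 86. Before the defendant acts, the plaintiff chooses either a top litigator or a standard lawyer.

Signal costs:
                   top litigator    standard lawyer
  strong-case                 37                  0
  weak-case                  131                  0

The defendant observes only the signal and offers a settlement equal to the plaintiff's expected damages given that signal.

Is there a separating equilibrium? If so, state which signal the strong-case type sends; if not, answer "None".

top litigator

Try strong-case → top litigator, weak-case → standard lawyer:
  If types separate, top litigator earns payment 163 and standard lawyer earns 86.
  Strong-case: top litigator gives 163 − 37 = 126; standard lawyer gives 86 − 0 = 86. No deviation. ✓
  Weak-case: standard lawyer gives 86 − 0 = 86; top litigator gives 163 − 131 = 32. No deviation. ✓
Both hold — the strong-case type sends top litigator.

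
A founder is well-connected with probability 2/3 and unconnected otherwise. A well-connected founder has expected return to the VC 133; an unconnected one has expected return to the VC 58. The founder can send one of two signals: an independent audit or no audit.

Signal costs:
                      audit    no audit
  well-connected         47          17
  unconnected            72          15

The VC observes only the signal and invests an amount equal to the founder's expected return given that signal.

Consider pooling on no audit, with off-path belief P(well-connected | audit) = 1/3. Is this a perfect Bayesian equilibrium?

At the pooled signal (no audit) the VC holds the prior 2/3 and pays 2/3·133 + 1/3·58 = 108. Off-path (audit) belief 1/3 gives 1/3·133 + 2/3·58 = 83.
Well-connected: no audit gives 108 − 17 = 91; audit gives 83 − 47 = 36. Stays. ✓
Unconnected: no audit gives 108 − 15 = 93; audit gives 83 − 72 = 11. Stays. ✓

Yes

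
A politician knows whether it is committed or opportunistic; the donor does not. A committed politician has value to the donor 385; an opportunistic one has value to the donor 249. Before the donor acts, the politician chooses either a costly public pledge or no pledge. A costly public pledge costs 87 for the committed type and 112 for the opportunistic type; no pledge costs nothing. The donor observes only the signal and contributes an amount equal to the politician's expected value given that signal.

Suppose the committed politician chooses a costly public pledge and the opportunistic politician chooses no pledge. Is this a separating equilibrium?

If types separate, pledge earns payment 385 and no pledge earns 249.
Committed: pledge gives 385 − 87 = 298; no pledge gives 249 − 0 = 249. No deviation. ✓
Opportunistic: no pledge gives 249 − 0 = 249; pledge gives 385 − 112 = 273. Would deviate. ✗

No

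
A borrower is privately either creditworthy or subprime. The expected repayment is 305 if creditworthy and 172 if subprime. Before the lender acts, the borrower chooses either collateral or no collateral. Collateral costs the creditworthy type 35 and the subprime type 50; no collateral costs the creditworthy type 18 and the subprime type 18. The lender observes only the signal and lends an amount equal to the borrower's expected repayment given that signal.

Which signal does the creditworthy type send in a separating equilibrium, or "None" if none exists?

Try creditworthy → collateral, subprime → no collateral:
  If types separate, collateral earns payment 305 and no collateral earns 172.
  Creditworthy: collateral gives 305 − 35 = 270; no collateral gives 172 − 18 = 154. No deviation. ✓
  Subprime: no collateral gives 172 − 18 = 154; collateral gives 305 − 50 = 255. Would deviate. ✗
Try creditworthy → no collateral, subprime → collateral:
  If types separate, no collateral earns payment 305 and collateral earns 172.
  Creditworthy: no collateral gives 305 − 18 = 287; collateral gives 172 − 35 = 137. No deviation. ✓
  Subprime: collateral gives 172 − 50 = 122; no collateral gives 305 − 18 = 287. Would deviate. ✗
Neither assignment is incentive-compatible.

None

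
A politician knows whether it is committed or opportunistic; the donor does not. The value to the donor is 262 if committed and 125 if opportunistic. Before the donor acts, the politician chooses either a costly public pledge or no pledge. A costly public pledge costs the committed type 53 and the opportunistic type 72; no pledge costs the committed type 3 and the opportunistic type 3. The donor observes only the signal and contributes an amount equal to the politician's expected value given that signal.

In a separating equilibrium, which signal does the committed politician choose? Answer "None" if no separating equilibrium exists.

None

Try committed → pledge, opportunistic → no pledge:
  If types separate, pledge earns payment 262 and no pledge earns 125.
  Committed: pledge gives 262 − 53 = 209; no pledge gives 125 − 3 = 122. No deviation. ✓
  Opportunistic: no pledge gives 125 − 3 = 122; pledge gives 262 − 72 = 190. Would deviate. ✗
Try committed → no pledge, opportunistic → pledge:
  If types separate, no pledge earns payment 262 and pledge earns 125.
  Committed: no pledge gives 262 − 3 = 259; pledge gives 125 − 53 = 72. No deviation. ✓
  Opportunistic: pledge gives 125 − 72 = 53; no pledge gives 262 − 3 = 259. Would deviate. ✗
Neither assignment is incentive-compatible.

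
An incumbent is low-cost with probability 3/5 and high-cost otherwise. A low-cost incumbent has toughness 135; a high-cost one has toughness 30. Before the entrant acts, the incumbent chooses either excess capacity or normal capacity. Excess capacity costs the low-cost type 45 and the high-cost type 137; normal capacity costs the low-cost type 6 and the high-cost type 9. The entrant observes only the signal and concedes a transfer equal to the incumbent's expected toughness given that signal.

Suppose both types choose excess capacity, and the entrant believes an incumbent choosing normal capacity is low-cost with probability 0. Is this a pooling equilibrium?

At the pooled signal (excess capacity) the entrant holds the prior 3/5 and pays 3/5·135 + 2/5·30 = 93. Off-path (normal capacity) belief 0 gives 0·135 + 1·30 = 30.
Low-cost: excess capacity gives 93 − 45 = 48; normal capacity gives 30 − 6 = 24. Stays. ✓
High-cost: excess capacity gives 93 − 137 = -44; normal capacity gives 30 − 9 = 21. Deviates. ✗

No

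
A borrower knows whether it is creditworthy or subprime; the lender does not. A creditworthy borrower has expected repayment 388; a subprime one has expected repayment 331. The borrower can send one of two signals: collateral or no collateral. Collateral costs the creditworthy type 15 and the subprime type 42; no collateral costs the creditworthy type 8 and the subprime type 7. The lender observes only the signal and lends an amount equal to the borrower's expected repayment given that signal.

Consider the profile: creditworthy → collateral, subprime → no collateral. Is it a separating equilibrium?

No

If types separate, collateral earns payment 388 and no collateral earns 331.
Creditworthy: collateral gives 388 − 15 = 373; no collateral gives 331 − 8 = 323. No deviation. ✓
Subprime: no collateral gives 331 − 7 = 324; collateral gives 388 − 42 = 346. Would deviate. ✗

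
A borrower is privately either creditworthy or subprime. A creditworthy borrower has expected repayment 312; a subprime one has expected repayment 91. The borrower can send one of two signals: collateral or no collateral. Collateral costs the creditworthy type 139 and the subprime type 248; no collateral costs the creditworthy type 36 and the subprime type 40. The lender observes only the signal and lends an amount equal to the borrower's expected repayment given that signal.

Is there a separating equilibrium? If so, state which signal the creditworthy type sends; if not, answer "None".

Try creditworthy → collateral, subprime → no collateral:
  Under separation the lender infers type exactly: collateral → creditworthy (pays 312), no collateral → subprime (pays 91).
  Creditworthy: collateral gives 312 − 139 = 173; no collateral gives 91 − 36 = 55. No deviation. ✓
  Subprime: no collateral gives 91 − 40 = 51; collateral gives 312 − 248 = 64. Would deviate. ✗
Try creditworthy → no collateral, subprime → collateral:
  Under separation the lender infers type exactly: no collateral → creditworthy (pays 312), collateral → subprime (pays 91).
  Creditworthy: no collateral gives 312 − 36 = 276; collateral gives 91 − 139 = -48. No deviation. ✓
  Subprime: collateral gives 91 − 248 = -157; no collateral gives 312 − 40 = 272. Would deviate. ✗
Neither assignment is incentive-compatible.

None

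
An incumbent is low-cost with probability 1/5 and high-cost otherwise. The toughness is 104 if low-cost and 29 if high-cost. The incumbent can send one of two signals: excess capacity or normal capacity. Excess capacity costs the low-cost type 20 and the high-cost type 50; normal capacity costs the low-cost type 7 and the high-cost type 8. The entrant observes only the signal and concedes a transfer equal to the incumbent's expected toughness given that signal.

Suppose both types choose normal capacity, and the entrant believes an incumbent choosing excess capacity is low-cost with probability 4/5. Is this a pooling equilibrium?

No

At the pooled signal (normal capacity) the entrant holds the prior 1/5 and pays 1/5·104 + 4/5·29 = 44. Off-path (excess capacity) belief 4/5 gives 4/5·104 + 1/5·29 = 89.
Low-cost: normal capacity gives 44 − 7 = 37; excess capacity gives 89 − 20 = 69. Deviates. ✗
High-cost: normal capacity gives 44 − 8 = 36; excess capacity gives 89 − 50 = 39. Deviates. ✗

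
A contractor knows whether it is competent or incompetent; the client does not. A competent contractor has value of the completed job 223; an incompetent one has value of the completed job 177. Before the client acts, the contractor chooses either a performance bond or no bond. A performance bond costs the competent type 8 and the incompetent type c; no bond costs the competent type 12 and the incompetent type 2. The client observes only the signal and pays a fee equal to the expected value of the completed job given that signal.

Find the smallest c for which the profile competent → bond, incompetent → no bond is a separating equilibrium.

48

Under separation: bond → competent (pays 223); no bond → incompetent (pays 177).
Competent: 223 − 8 = 215 ≥ 177 − 12 = 165. Holds regardless of c. ✓
Incompetent: 177 − 2 ≥ 223 − c, so c ≥ 223 − 175 = 48.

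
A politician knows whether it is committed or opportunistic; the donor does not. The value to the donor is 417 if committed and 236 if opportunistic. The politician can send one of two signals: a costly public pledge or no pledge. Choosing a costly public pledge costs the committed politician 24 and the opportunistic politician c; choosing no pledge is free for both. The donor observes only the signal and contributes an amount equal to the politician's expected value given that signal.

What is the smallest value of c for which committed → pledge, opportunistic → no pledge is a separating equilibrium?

Under separation: pledge → committed (pays 417); no pledge → opportunistic (pays 236).
Committed: 417 − 24 = 393 ≥ 236 − 0 = 236. Holds regardless of c. ✓
Opportunistic: 236 − 0 ≥ 417 − c, so c ≥ 417 − 236 = 181.

181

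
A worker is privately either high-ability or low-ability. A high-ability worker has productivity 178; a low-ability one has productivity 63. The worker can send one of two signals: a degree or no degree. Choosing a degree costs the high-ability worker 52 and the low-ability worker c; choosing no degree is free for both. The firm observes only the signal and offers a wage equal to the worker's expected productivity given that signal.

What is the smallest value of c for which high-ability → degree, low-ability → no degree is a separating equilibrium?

115

Under separation: degree → high-ability (pays 178); no degree → low-ability (pays 63).
High-ability: 178 − 52 = 126 ≥ 63 − 0 = 63. Holds regardless of c. ✓
Low-ability: 63 − 0 ≥ 178 − c, so c ≥ 178 − 63 = 115.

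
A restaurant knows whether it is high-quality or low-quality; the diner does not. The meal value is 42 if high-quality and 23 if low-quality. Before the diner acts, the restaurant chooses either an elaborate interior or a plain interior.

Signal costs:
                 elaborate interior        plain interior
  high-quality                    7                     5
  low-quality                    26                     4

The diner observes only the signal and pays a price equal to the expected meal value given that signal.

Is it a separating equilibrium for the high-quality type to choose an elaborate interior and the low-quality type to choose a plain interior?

Under separation the diner infers type exactly: elaborate interior → high-quality (pays 42), plain interior → low-quality (pays 23).
High-quality: elaborate interior gives 42 − 7 = 35; plain interior gives 23 − 5 = 18. No deviation. ✓
Low-quality: plain interior gives 23 − 4 = 19; elaborate interior gives 42 − 26 = 16. No deviation. ✓
Both incentive constraints hold.

Yes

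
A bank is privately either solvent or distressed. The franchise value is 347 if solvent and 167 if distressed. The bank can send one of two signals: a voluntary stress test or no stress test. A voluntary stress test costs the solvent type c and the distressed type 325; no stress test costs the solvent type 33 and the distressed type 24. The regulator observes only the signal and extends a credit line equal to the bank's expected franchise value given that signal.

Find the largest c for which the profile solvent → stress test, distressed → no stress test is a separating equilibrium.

213

Under separation: stress test → solvent (pays 347); no stress test → distressed (pays 167).
Distressed: 167 − 24 = 143 ≥ 347 − 325 = 22. Holds regardless of c. ✓
Solvent: 347 − c ≥ 167 − 33, so c ≤ 347 − 134 = 213.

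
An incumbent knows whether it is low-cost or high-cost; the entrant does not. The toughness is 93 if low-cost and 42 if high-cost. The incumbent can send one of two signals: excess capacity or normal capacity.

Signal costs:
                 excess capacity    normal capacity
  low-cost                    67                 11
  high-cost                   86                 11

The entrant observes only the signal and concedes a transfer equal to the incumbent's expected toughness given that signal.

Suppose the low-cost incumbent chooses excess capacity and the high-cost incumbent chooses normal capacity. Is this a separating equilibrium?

No

Under separation the entrant infers type exactly: excess capacity → low-cost (pays 93), normal capacity → high-cost (pays 42).
Low-cost: excess capacity gives 93 − 67 = 26; normal capacity gives 42 − 11 = 31. Would deviate. ✗
High-cost: normal capacity gives 42 − 11 = 31; excess capacity gives 93 − 86 = 7. No deviation. ✓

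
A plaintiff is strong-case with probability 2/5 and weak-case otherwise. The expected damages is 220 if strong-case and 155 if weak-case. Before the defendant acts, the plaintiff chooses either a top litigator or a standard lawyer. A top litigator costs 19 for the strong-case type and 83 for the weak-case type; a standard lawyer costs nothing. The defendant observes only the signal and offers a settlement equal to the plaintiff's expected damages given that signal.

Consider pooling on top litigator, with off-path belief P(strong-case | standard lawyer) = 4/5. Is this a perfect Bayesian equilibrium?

At the pooled signal (top litigator) the defendant holds the prior 2/5 and pays 2/5·220 + 3/5·155 = 181. Off-path (standard lawyer) belief 4/5 gives 4/5·220 + 1/5·155 = 207.
Strong-case: top litigator gives 181 − 19 = 162; standard lawyer gives 207 − 0 = 207. Deviates. ✗
Weak-case: top litigator gives 181 − 83 = 98; standard lawyer gives 207 − 0 = 207. Deviates. ✗

No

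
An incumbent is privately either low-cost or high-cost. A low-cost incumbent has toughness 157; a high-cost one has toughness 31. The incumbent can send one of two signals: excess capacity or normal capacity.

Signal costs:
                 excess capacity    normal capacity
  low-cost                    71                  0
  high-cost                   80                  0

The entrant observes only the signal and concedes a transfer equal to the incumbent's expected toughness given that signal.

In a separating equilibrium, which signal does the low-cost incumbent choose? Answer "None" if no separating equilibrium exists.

None

Try low-cost → excess capacity, high-cost → normal capacity:
  Under separation the entrant infers type exactly: excess capacity → low-cost (pays 157), normal capacity → high-cost (pays 31).
  Low-cost: excess capacity gives 157 − 71 = 86; normal capacity gives 31 − 0 = 31. No deviation. ✓
  High-cost: normal capacity gives 31 − 0 = 31; excess capacity gives 157 − 80 = 77. Would deviate. ✗
Try low-cost → normal capacity, high-cost → excess capacity:
  Under separation the entrant infers type exactly: normal capacity → low-cost (pays 157), excess capacity → high-cost (pays 31).
  Low-cost: normal capacity gives 157 − 0 = 157; excess capacity gives 31 − 71 = -40. No deviation. ✓
  High-cost: excess capacity gives 31 − 80 = -49; normal capacity gives 157 − 0 = 157. Would deviate. ✗
Neither assignment is incentive-compatible.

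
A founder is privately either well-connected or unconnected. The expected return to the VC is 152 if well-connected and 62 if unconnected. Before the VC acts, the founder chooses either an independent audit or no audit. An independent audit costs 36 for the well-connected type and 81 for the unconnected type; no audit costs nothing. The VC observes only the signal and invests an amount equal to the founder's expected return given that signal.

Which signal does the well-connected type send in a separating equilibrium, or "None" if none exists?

None

Try well-connected → audit, unconnected → no audit:
  If types separate, audit earns payment 152 and no audit earns 62.
  Well-connected: audit gives 152 − 36 = 116; no audit gives 62 − 0 = 62. No deviation. ✓
  Unconnected: no audit gives 62 − 0 = 62; audit gives 152 − 81 = 71. Would deviate. ✗
Try well-connected → no audit, unconnected → audit:
  If types separate, no audit earns payment 152 and audit earns 62.
  Well-connected: no audit gives 152 − 0 = 152; audit gives 62 − 36 = 26. No deviation. ✓
  Unconnected: audit gives 62 − 81 = -19; no audit gives 152 − 0 = 152. Would deviate. ✗
Neither assignment is incentive-compatible.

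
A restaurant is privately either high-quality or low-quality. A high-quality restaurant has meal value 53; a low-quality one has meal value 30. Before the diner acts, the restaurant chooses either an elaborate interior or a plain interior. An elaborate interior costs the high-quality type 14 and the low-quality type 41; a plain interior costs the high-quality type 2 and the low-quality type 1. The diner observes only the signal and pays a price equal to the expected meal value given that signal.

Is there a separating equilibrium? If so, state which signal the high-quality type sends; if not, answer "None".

Try high-quality → elaborate interior, low-quality → plain interior:
  If types separate, elaborate interior earns payment 53 and plain interior earns 30.
  High-quality: elaborate interior gives 53 − 14 = 39; plain interior gives 30 − 2 = 28. No deviation. ✓
  Low-quality: plain interior gives 30 − 1 = 29; elaborate interior gives 53 − 41 = 12. No deviation. ✓
Both hold — the high-quality type sends elaborate interior.

elaborate interior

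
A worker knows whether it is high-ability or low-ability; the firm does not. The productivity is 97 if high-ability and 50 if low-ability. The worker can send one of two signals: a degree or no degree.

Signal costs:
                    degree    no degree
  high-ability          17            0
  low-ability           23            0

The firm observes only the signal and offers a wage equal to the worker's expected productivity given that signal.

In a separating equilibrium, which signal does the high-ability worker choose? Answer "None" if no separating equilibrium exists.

Try high-ability → degree, low-ability → no degree:
  Under separation the firm infers type exactly: degree → high-ability (pays 97), no degree → low-ability (pays 50).
  High-ability: degree gives 97 − 17 = 80; no degree gives 50 − 0 = 50. No deviation. ✓
  Low-ability: no degree gives 50 − 0 = 50; degree gives 97 − 23 = 74. Would deviate. ✗
Try high-ability → no degree, low-ability → degree:
  Under separation the firm infers type exactly: no degree → high-ability (pays 97), degree → low-ability (pays 50).
  High-ability: no degree gives 97 − 0 = 97; degree gives 50 − 17 = 33. No deviation. ✓
  Low-ability: degree gives 50 − 23 = 27; no degree gives 97 − 0 = 97. Would deviate. ✗
Neither assignment is incentive-compatible.

None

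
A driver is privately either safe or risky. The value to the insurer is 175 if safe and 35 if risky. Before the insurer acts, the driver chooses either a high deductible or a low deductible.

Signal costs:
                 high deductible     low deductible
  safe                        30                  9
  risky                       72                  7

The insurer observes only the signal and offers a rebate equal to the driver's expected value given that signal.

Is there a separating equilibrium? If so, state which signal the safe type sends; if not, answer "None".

None

Try safe → high deductible, risky → low deductible:
  If types separate, high deductible earns payment 175 and low deductible earns 35.
  Safe: high deductible gives 175 − 30 = 145; low deductible gives 35 − 9 = 26. No deviation. ✓
  Risky: low deductible gives 35 − 7 = 28; high deductible gives 175 − 72 = 103. Would deviate. ✗
Try safe → low deductible, risky → high deductible:
  If types separate, low deductible earns payment 175 and high deductible earns 35.
  Safe: low deductible gives 175 − 9 = 166; high deductible gives 35 − 30 = 5. No deviation. ✓
  Risky: high deductible gives 35 − 72 = -37; low deductible gives 175 − 7 = 168. Would deviate. ✗
Neither assignment is incentive-compatible.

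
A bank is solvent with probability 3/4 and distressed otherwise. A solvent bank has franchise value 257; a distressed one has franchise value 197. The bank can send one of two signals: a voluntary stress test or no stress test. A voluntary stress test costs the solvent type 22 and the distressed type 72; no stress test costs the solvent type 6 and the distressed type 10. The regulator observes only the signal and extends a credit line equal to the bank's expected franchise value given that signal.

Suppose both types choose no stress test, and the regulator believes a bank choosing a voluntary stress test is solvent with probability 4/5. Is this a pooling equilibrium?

Yes

At the pooled signal (no stress test) the regulator holds the prior 3/4 and pays 3/4·257 + 1/4·197 = 242. Off-path (stress test) belief 4/5 gives 4/5·257 + 1/5·197 = 245.
Solvent: no stress test gives 242 − 6 = 236; stress test gives 245 − 22 = 223. Stays. ✓
Distressed: no stress test gives 242 − 10 = 232; stress test gives 245 − 72 = 173. Stays. ✓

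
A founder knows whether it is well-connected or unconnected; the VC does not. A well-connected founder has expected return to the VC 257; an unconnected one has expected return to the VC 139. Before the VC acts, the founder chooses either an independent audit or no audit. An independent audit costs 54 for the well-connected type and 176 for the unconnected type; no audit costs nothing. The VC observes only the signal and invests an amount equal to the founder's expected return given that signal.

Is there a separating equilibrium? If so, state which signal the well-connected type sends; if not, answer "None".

audit

Try well-connected → audit, unconnected → no audit:
  If types separate, audit earns payment 257 and no audit earns 139.
  Well-connected: audit gives 257 − 54 = 203; no audit gives 139 − 0 = 139. No deviation. ✓
  Unconnected: no audit gives 139 − 0 = 139; audit gives 257 − 176 = 81. No deviation. ✓
Both hold — the well-connected type sends audit.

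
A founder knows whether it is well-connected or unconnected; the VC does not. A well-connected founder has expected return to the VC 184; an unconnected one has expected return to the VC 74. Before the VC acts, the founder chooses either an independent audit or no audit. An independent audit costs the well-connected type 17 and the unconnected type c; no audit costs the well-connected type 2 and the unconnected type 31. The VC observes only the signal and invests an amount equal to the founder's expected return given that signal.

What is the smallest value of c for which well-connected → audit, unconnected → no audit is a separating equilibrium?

141

Under separation: audit → well-connected (pays 184); no audit → unconnected (pays 74).
Well-connected: 184 − 17 = 167 ≥ 74 − 2 = 72. Holds regardless of c. ✓
Unconnected: 74 − 31 ≥ 184 − c, so c ≥ 184 − 43 = 141.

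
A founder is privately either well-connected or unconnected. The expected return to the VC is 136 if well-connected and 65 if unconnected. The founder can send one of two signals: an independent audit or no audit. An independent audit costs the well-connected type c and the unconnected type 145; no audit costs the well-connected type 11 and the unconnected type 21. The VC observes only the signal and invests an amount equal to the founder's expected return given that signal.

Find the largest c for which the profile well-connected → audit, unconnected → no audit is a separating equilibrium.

Under separation: audit → well-connected (pays 136); no audit → unconnected (pays 65).
Unconnected: 65 − 21 = 44 ≥ 136 − 145 = -9. Holds regardless of c. ✓
Well-connected: 136 − c ≥ 65 − 11, so c ≤ 136 − 54 = 82.

82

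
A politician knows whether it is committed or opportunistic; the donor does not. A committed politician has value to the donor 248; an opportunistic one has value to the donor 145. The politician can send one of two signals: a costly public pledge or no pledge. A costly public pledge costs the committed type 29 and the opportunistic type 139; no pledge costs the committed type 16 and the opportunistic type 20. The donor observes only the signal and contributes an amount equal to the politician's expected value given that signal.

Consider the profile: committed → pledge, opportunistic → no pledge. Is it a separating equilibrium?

Yes

Under separation the donor infers type exactly: pledge → committed (pays 248), no pledge → opportunistic (pays 145).
Committed: pledge gives 248 − 29 = 219; no pledge gives 145 − 16 = 129. No deviation. ✓
Opportunistic: no pledge gives 145 − 20 = 125; pledge gives 248 − 139 = 109. No deviation. ✓
Both incentive constraints hold.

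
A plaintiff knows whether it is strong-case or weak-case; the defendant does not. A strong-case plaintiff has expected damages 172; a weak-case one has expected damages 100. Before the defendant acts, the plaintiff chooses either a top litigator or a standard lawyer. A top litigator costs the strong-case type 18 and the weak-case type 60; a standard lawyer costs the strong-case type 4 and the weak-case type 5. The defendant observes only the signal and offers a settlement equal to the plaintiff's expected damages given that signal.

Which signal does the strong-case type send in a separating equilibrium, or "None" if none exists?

None

Try strong-case → top litigator, weak-case → standard lawyer:
  If types separate, top litigator earns payment 172 and standard lawyer earns 100.
  Strong-case: top litigator gives 172 − 18 = 154; standard lawyer gives 100 − 4 = 96. No deviation. ✓
  Weak-case: standard lawyer gives 100 − 5 = 95; top litigator gives 172 − 60 = 112. Would deviate. ✗
Try strong-case → standard lawyer, weak-case → top litigator:
  If types separate, standard lawyer earns payment 172 and top litigator earns 100.
  Strong-case: standard lawyer gives 172 − 4 = 168; top litigator gives 100 − 18 = 82. No deviation. ✓
  Weak-case: top litigator gives 100 − 60 = 40; standard lawyer gives 172 − 5 = 167. Would deviate. ✗
Neither assignment is incentive-compatible.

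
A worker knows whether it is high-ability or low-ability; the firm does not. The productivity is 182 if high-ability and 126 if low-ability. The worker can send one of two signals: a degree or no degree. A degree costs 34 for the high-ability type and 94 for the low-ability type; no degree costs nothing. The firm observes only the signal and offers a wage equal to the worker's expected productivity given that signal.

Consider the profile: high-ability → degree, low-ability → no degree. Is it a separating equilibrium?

If types separate, degree earns payment 182 and no degree earns 126.
High-ability: degree gives 182 − 34 = 148; no degree gives 126 − 0 = 126. No deviation. ✓
Low-ability: no degree gives 126 − 0 = 126; degree gives 182 − 94 = 88. No deviation. ✓
Neither type gains from mimicking the other.

Yes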